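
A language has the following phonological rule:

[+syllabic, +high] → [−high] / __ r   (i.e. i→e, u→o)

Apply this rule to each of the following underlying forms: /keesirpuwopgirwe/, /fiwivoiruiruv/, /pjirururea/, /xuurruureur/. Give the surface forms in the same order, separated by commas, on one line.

keeserpuwopgerwe, fiwivoerueruv, pjerororea, xuorruoreor

/keesirpuwopgirwe/: /i/ is a high vowel immediately before /r/, so it lowers to [e]. /i/ is a high vowel immediately before /r/, so it lowers to [e]. → [keeserpuwopgerwe].
/fiwivoiruiruv/: /i/ is a high vowel immediately before /r/, so it lowers to [e]. /i/ is a high vowel immediately before /r/, so it lowers to [e]. → [fiwivoerueruv].
/pjirururea/: /i/ is a high vowel immediately before /r/, so it lowers to [e]. /u/ is a high vowel immediately before /r/, so it lowers to [o]. /u/ is a high vowel immediately before /r/, so it lowers to [o]. → [pjerororea].
/xuurruureur/: /u/ is a high vowel immediately before /r/, so it lowers to [o]. /u/ is a high vowel immediately before /r/, so it lowers to [o]. /u/ is a high vowel immediately before /r/, so it lowers to [o]. → [xuorruoreor].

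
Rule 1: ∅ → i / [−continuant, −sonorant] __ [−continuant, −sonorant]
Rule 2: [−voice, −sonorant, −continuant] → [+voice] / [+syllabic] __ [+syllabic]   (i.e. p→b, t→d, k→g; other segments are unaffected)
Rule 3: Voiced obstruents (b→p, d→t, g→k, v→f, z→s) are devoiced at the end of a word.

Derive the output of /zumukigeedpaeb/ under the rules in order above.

Rule 1 (stop-cluster i-epenthesis): /d/ and /p/ form a stop–stop cluster, so [i] is inserted between them. /zumukigeedpaeb/ → zumukigeedipaeb.
Rule 2 (intervocalic voicing): /k/ is a voiceless stop between vowels /u/ and /i/, so it voices to [g]. /p/ is a voiceless stop between vowels /i/ and /a/, so it voices to [b]. /zumukigeedipaeb/ → zumugigeedibaeb.
Rule 3 (final devoicing): /b/ is a voiced obstruent in word-final position, so it devoices to [p]. /zumugigeedibaeb/ → zumugigeedibaep.

zumugigeedibaep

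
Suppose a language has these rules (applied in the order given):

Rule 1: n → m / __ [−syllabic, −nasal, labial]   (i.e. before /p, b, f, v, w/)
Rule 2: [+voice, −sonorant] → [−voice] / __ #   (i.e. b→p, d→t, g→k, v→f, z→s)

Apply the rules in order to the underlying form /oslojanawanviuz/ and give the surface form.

oslojanawamvius

Rule 1 (nasal place assimilation): /n/ precedes the labial consonant /v/, so it assimilates in place to [m]. /oslojanawanviuz/ → oslojanawamviuz.
Rule 2 (final devoicing): /z/ is a voiced obstruent in word-final position, so it devoices to [s]. /oslojanawamviuz/ → oslojanawamvius.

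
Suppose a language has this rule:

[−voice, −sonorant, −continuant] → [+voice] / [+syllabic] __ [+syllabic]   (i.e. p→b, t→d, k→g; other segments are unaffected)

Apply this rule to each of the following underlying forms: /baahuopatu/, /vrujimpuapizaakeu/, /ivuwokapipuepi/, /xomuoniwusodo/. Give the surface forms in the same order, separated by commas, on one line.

/baahuopatu/: /p/ is a voiceless stop between vowels /o/ and /a/, so it voices to [b]. /t/ is a voiceless stop between vowels /a/ and /u/, so it voices to [d]. → [baahuobadu].
/vrujimpuapizaakeu/: /p/ is a voiceless stop between vowels /a/ and /i/, so it voices to [b]. /k/ is a voiceless stop between vowels /a/ and /e/, so it voices to [g]. → [vrujimpuabizaageu].
/ivuwokapipuepi/: /k/ is a voiceless stop between vowels /o/ and /a/, so it voices to [g]. /p/ is a voiceless stop between vowels /a/ and /i/, so it voices to [b]. /p/ is a voiceless stop between vowels /i/ and /u/, so it voices to [b]. /p/ is a voiceless stop between vowels /e/ and /i/, so it voices to [b]. → [ivuwogabibuebi].
/xomuoniwusodo/: the rule's environment is not met; surfaces unchanged as [xomuoniwusodo].

baahuobadu, vrujimpuabizaageu, ivuwogabibuebi, xomuoniwusodo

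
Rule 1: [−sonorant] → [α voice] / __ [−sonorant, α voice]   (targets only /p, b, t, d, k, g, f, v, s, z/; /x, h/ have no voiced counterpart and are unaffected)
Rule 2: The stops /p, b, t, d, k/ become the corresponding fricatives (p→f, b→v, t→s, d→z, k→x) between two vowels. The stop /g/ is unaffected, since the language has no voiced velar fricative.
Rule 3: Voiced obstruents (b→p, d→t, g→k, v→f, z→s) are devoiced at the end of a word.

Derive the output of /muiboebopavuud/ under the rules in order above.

Rule 1 (regressive voicing assimilation): no segment meets the environment; /muiboebopavuud/ is unchanged.
Rule 2 (intervocalic spirantization): /b/ is a stop between vowels /i/ and /o/, so it spirantizes to the fricative [v]. /b/ is a stop between vowels /e/ and /o/, so it spirantizes to the fricative [v]. /p/ is a stop between vowels /o/ and /a/, so it spirantizes to the fricative [f]. /muiboebopavuud/ → muivoevofavuud.
Rule 3 (final devoicing): /d/ is a voiced obstruent in word-final position, so it devoices to [t]. /muivoevofavuud/ → muivoevofavuut.

muivoevofavuut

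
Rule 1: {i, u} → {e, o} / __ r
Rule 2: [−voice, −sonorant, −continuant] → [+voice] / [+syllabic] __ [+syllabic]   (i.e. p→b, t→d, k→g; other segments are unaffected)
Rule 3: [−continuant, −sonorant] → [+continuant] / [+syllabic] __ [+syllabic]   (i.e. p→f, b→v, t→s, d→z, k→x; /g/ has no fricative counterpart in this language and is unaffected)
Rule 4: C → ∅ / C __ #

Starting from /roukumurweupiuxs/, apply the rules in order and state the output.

rougumorweuviux

Rule 1 (pre-rhotic lowering): /u/ is a high vowel immediately before /r/, so it lowers to [o]. /roukumurweupiuxs/ → roukumorweupiuxs.
Rule 2 (intervocalic voicing): /k/ is a voiceless stop between vowels /u/ and /u/, so it voices to [g]. /p/ is a voiceless stop between vowels /u/ and /i/, so it voices to [b]. /roukumorweupiuxs/ → rougumorweubiuxs.
Rule 3 (intervocalic spirantization): /b/ is a stop between vowels /u/ and /i/, so it spirantizes to the fricative [v]. /rougumorweubiuxs/ → rougumorweuviuxs.
Rule 4 (final cluster simplification): /s/ is the second consonant of a word-final cluster /xs/, so it deletes. /rougumorweuviuxs/ → rougumorweuviux.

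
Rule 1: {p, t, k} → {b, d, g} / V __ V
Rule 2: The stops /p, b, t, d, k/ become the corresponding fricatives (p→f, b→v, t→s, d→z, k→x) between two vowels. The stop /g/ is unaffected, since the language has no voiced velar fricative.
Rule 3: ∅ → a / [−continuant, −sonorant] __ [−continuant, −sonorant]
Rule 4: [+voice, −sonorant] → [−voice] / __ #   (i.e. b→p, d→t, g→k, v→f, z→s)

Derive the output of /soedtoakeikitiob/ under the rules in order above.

soedatoageigiziop

Rule 1 (intervocalic voicing): /k/ is a voiceless stop between vowels /a/ and /e/, so it voices to [g]. /k/ is a voiceless stop between vowels /i/ and /i/, so it voices to [g]. /t/ is a voiceless stop between vowels /i/ and /i/, so it voices to [d]. /soedtoakeikitiob/ → soedtoageigidiob.
Rule 2 (intervocalic spirantization): /d/ is a stop between vowels /i/ and /i/, so it spirantizes to the fricative [z]. /soedtoageigidiob/ → soedtoageigiziob.
Rule 3 (stop-cluster a-epenthesis): /d/ and /t/ form a stop–stop cluster, so [a] is inserted between them. /soedtoageigiziob/ → soedatoageigiziob.
Rule 4 (final devoicing): /b/ is a voiced obstruent in word-final position, so it devoices to [p]. /soedatoageigiziob/ → soedatoageigiziop.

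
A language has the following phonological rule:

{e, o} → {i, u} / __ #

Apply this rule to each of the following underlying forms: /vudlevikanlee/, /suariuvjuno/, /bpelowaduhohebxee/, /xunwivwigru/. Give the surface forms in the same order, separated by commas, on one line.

vudlevikanlei, suariuvjunu, bpelowaduhohebxei, xunwivwigru

/vudlevikanlee/: /e/ is a mid vowel in word-final position, so it raises to [i]. → [vudlevikanlei].
/suariuvjuno/: /o/ is a mid vowel in word-final position, so it raises to [u]. → [suariuvjunu].
/bpelowaduhohebxee/: /e/ is a mid vowel in word-final position, so it raises to [i]. → [bpelowaduhohebxei].
/xunwivwigru/: the rule's environment is not met; surfaces unchanged as [xunwivwigru].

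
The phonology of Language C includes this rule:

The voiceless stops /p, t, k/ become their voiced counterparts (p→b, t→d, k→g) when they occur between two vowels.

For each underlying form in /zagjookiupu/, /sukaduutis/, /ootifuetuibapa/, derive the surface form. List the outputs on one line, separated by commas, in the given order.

zagjoogiubu, sugaduudis, oodifueduibaba

/zagjookiupu/: /k/ is a voiceless stop between vowels /o/ and /i/, so it voices to [g]. /p/ is a voiceless stop between vowels /u/ and /u/, so it voices to [b]. → [zagjoogiubu].
/sukaduutis/: /k/ is a voiceless stop between vowels /u/ and /a/, so it voices to [g]. /t/ is a voiceless stop between vowels /u/ and /i/, so it voices to [d]. → [sugaduudis].
/ootifuetuibapa/: /t/ is a voiceless stop between vowels /o/ and /i/, so it voices to [d]. /t/ is a voiceless stop between vowels /e/ and /u/, so it voices to [d]. /p/ is a voiceless stop between vowels /a/ and /a/, so it voices to [b]. → [oodifueduibaba].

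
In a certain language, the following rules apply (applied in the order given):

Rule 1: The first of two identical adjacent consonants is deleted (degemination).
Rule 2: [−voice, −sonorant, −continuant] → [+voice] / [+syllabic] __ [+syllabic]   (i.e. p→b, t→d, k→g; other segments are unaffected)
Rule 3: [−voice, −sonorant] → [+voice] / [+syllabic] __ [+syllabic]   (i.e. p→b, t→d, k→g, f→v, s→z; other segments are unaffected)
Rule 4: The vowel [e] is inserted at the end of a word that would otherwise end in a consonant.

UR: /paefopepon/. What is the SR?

Rule 1 (degemination): no segment meets the environment; /paefopepon/ is unchanged.
Rule 2 (intervocalic voicing): /p/ is a voiceless stop between vowels /o/ and /e/, so it voices to [b]. /p/ is a voiceless stop between vowels /e/ and /o/, so it voices to [b]. /paefopepon/ → paefobebon.
Rule 3 (intervocalic voicing): /f/ is a voiceless obstruent between vowels /e/ and /o/, so it voices to [v]. /paefobebon/ → paevobebon.
Rule 4 (final e-epenthesis): the form ends in the consonant /n/, so [e] is inserted word-finally. /paevobebon/ → paevobebone.

paevobebone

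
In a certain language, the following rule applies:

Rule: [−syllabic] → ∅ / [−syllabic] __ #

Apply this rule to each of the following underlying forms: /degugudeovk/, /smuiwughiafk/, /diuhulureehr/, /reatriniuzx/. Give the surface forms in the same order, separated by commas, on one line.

/degugudeovk/: /k/ is the second consonant of a word-final cluster /vk/, so it deletes. → [degugudeov].
/smuiwughiafk/: /k/ is the second consonant of a word-final cluster /fk/, so it deletes. → [smuiwughiaf].
/diuhulureehr/: /r/ is the second consonant of a word-final cluster /hr/, so it deletes. → [diuhulureeh].
/reatriniuzx/: /x/ is the second consonant of a word-final cluster /zx/, so it deletes. → [reatriniuz].

degugudeov, smuiwughiaf, diuhulureeh, reatriniuz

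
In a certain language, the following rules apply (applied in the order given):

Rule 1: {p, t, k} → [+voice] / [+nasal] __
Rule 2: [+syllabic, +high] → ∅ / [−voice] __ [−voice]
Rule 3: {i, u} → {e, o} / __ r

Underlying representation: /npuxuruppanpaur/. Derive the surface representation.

Rule 1 (post-nasal voicing): /p/ is a voiceless stop immediately after the nasal /n/, so it voices to [b]. /p/ is a voiceless stop immediately after the nasal /n/, so it voices to [b]. /npuxuruppanpaur/ → nbuxuruppanbaur.
Rule 2 (high vowel syncope): no segment meets the environment; /nbuxuruppanbaur/ is unchanged.
Rule 3 (pre-rhotic lowering): /u/ is a high vowel immediately before /r/, so it lowers to [o]. /u/ is a high vowel immediately before /r/, so it lowers to [o]. /nbuxuruppanbaur/ → nbuxoruppanbaor.

nbuxoruppanbaor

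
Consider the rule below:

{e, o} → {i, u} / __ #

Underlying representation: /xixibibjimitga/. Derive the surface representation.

No segment of /xixibibjimitga/ meets the structural description of the rule, so the form surfaces unchanged.

xixibibjimitga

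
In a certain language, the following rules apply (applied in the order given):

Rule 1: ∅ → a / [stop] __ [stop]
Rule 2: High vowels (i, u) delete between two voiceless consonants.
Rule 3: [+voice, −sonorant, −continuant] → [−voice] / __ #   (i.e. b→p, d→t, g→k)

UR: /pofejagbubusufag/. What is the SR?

Rule 1 (stop-cluster a-epenthesis): /g/ and /b/ form a stop–stop cluster, so [a] is inserted between them. /pofejagbubusufag/ → pofejagabubusufag.
Rule 2 (high vowel syncope): /u/ is a high vowel flanked by voiceless consonants /s/ and /f/, so it deletes. /pofejagabubusufag/ → pofejagabubusfag.
Rule 3 (final devoicing): /g/ is a voiced stop in word-final position, so it devoices to [k]. /pofejagabubusfag/ → pofejagabubusfak.

pofejagabubusfak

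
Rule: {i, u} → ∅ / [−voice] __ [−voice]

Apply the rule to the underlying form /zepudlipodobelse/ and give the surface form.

zepudlipodobelse

No segment of /zepudlipodobelse/ meets the structural description of the rule, so the form surfaces unchanged.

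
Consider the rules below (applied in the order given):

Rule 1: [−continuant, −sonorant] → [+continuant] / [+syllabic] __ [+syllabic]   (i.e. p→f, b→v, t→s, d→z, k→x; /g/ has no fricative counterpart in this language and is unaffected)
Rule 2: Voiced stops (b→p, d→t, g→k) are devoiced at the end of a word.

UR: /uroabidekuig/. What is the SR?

Rule 1 (intervocalic spirantization): /b/ is a stop between vowels /a/ and /i/, so it spirantizes to the fricative [v]. /d/ is a stop between vowels /i/ and /e/, so it spirantizes to the fricative [z]. /k/ is a stop between vowels /e/ and /u/, so it spirantizes to the fricative [x]. /uroabidekuig/ → uroavizexuig.
Rule 2 (final devoicing): /g/ is a voiced stop in word-final position, so it devoices to [k]. /uroavizexuig/ → uroavizexuik.

uroavizexuik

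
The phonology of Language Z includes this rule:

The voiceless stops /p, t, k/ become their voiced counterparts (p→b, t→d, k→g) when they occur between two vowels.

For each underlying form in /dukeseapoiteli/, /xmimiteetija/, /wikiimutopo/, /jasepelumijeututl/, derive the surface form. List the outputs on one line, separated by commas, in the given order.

dugeseaboideli, xmimideedija, wigiimudobo, jasebelumijeudutl

/dukeseapoiteli/: /k/ is a voiceless stop between vowels /u/ and /e/, so it voices to [g]. /p/ is a voiceless stop between vowels /a/ and /o/, so it voices to [b]. /t/ is a voiceless stop between vowels /i/ and /e/, so it voices to [d]. → [dugeseaboideli].
/xmimiteetija/: /t/ is a voiceless stop between vowels /i/ and /e/, so it voices to [d]. /t/ is a voiceless stop between vowels /e/ and /i/, so it voices to [d]. → [xmimideedija].
/wikiimutopo/: /k/ is a voiceless stop between vowels /i/ and /i/, so it voices to [g]. /t/ is a voiceless stop between vowels /u/ and /o/, so it voices to [d]. /p/ is a voiceless stop between vowels /o/ and /o/, so it voices to [b]. → [wigiimudobo].
/jasepelumijeututl/: /p/ is a voiceless stop between vowels /e/ and /e/, so it voices to [b]. /t/ is a voiceless stop between vowels /u/ and /u/, so it voices to [d]. → [jasebelumijeudutl].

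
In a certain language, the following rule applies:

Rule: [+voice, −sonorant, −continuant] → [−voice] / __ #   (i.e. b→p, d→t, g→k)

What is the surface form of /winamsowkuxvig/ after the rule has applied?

/g/ is a voiced stop in word-final position, so it devoices to [k].
Surface form: [winamsowkuxvik].

winamsowkuxvik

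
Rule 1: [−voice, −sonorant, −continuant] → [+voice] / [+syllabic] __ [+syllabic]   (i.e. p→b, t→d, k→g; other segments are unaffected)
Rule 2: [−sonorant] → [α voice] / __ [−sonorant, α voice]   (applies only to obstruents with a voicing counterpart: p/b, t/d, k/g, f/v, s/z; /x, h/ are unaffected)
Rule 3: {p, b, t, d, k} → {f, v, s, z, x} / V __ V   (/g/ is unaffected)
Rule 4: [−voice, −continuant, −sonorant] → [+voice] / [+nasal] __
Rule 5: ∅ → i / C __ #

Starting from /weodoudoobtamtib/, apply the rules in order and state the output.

weozouzooptamdibi

Rule 1 (intervocalic voicing): no segment meets the environment; /weodoudoobtamtib/ is unchanged.
Rule 2 (regressive voicing assimilation): /b/ precedes the voiceless obstruent /t/, so it devoices to [p] by assimilation. /weodoudoobtamtib/ → weodoudooptamtib.
Rule 3 (intervocalic spirantization): /d/ is a stop between vowels /o/ and /o/, so it spirantizes to the fricative [z]. /d/ is a stop between vowels /u/ and /o/, so it spirantizes to the fricative [z]. /weodoudooptamtib/ → weozouzooptamtib.
Rule 4 (post-nasal voicing): /t/ is a voiceless stop immediately after the nasal /m/, so it voices to [d]. /weozouzooptamtib/ → weozouzooptamdib.
Rule 5 (final i-epenthesis): the form ends in the consonant /b/, so [i] is inserted word-finally. /weozouzooptamdib/ → weozouzooptamdibi.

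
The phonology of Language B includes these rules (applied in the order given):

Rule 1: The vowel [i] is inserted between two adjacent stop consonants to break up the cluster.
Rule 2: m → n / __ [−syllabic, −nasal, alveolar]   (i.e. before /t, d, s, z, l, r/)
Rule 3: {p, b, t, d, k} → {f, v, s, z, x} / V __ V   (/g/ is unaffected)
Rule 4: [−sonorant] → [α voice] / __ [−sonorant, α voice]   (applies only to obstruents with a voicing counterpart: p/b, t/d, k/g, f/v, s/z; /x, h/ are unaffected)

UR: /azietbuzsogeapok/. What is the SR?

aziesivussogeafok

Rule 1 (stop-cluster i-epenthesis): /t/ and /b/ form a stop–stop cluster, so [i] is inserted between them. /azietbuzsogeapok/ → azietibuzsogeapok.
Rule 2 (nasal place assimilation): no segment meets the environment; /azietibuzsogeapok/ is unchanged.
Rule 3 (intervocalic spirantization): /t/ is a stop between vowels /e/ and /i/, so it spirantizes to the fricative [s]. /b/ is a stop between vowels /i/ and /u/, so it spirantizes to the fricative [v]. /p/ is a stop between vowels /a/ and /o/, so it spirantizes to the fricative [f]. /azietibuzsogeapok/ → aziesivuzsogeafok.
Rule 4 (regressive voicing assimilation): /z/ precedes the voiceless obstruent /s/, so it devoices to [s] by assimilation. /aziesivuzsogeafok/ → aziesivussogeafok.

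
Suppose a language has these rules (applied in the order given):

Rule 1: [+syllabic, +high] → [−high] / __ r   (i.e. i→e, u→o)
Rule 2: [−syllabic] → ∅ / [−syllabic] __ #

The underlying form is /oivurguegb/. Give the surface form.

oivorgueg

Rule 1 (pre-rhotic lowering): /u/ is a high vowel immediately before /r/, so it lowers to [o]. /oivurguegb/ → oivorguegb.
Rule 2 (final cluster simplification): /b/ is the second consonant of a word-final cluster /gb/, so it deletes. /oivorguegb/ → oivorgueg.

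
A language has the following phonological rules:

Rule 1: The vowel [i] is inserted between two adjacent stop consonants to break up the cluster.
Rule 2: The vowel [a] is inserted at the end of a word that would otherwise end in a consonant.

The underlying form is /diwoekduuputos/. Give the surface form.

Rule 1 (stop-cluster i-epenthesis): /k/ and /d/ form a stop–stop cluster, so [i] is inserted between them. /diwoekduuputos/ → diwoekiduuputos.
Rule 2 (final a-epenthesis): the form ends in the consonant /s/, so [a] is inserted word-finally. /diwoekiduuputos/ → diwoekiduuputosa.

diwoekiduuputosa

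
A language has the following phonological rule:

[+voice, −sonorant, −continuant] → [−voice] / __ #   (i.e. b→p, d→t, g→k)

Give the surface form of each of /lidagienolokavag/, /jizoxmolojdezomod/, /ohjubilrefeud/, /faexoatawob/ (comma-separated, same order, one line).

/lidagienolokavag/: /g/ is a voiced stop in word-final position, so it devoices to [k]. → [lidagienolokavak].
/jizoxmolojdezomod/: /d/ is a voiced stop in word-final position, so it devoices to [t]. → [jizoxmolojdezomot].
/ohjubilrefeud/: /d/ is a voiced stop in word-final position, so it devoices to [t]. → [ohjubilrefeut].
/faexoatawob/: /b/ is a voiced stop in word-final position, so it devoices to [p]. → [faexoatawop].

lidagienolokavak, jizoxmolojdezomot, ohjubilrefeut, faexoatawop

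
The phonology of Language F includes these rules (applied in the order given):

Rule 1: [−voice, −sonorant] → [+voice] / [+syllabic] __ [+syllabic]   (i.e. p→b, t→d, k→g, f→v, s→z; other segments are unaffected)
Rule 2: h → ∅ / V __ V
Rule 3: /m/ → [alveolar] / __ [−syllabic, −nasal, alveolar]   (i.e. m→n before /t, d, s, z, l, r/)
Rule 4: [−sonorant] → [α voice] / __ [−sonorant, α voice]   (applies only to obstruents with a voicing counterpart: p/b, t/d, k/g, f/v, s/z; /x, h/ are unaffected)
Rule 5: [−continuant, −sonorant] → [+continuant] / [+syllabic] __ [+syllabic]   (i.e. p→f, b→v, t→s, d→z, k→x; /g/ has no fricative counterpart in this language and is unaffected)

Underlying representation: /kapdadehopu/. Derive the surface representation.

kabdazeovu

Rule 1 (intervocalic voicing): /p/ is a voiceless obstruent between vowels /o/ and /u/, so it voices to [b]. /kapdadehopu/ → kapdadehobu.
Rule 2 (intervocalic h-deletion): /h/ occurs between vowels /e/ and /o/, so it deletes. /kapdadehobu/ → kapdadeobu.
Rule 3 (nasal place assimilation): no segment meets the environment; /kapdadeobu/ is unchanged.
Rule 4 (regressive voicing assimilation): /p/ precedes the voiced obstruent /d/, so it voices to [b] by assimilation. /kapdadeobu/ → kabdadeobu.
Rule 5 (intervocalic spirantization): /d/ is a stop between vowels /a/ and /e/, so it spirantizes to the fricative [z]. /b/ is a stop between vowels /o/ and /u/, so it spirantizes to the fricative [v]. /kabdadeobu/ → kabdazeovu.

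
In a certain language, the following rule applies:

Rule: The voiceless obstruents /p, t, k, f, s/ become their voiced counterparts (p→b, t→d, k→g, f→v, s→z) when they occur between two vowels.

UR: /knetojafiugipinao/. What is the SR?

Scanning /knetojafiugipinao/: /k/ at position 1 is not in the conditioning environment; /t/ is a voiceless obstruent between vowels /e/ and /o/, so it voices to [d]; /f/ is a voiceless obstruent between vowels /a/ and /i/, so it voices to [v]; /p/ is a voiceless obstruent between vowels /i/ and /i/, so it voices to [b].
Result: [knedojaviugibinao].

knedojaviugibinao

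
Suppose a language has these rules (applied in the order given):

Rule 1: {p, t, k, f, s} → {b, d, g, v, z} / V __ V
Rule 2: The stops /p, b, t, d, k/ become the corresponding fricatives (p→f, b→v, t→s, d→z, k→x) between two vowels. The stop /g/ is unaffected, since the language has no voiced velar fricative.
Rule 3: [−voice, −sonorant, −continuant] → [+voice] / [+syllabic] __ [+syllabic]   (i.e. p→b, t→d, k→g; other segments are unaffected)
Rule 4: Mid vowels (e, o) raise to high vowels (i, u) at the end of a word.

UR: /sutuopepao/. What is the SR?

Rule 1 (intervocalic voicing): /t/ is a voiceless obstruent between vowels /u/ and /u/, so it voices to [d]. /p/ is a voiceless obstruent between vowels /o/ and /e/, so it voices to [b]. /p/ is a voiceless obstruent between vowels /e/ and /a/, so it voices to [b]. /sutuopepao/ → suduobebao.
Rule 2 (intervocalic spirantization): /d/ is a stop between vowels /u/ and /u/, so it spirantizes to the fricative [z]. /b/ is a stop between vowels /o/ and /e/, so it spirantizes to the fricative [v]. /b/ is a stop between vowels /e/ and /a/, so it spirantizes to the fricative [v]. /suduobebao/ → suzuovevao.
Rule 3 (intervocalic voicing): no segment meets the environment; /suzuovevao/ is unchanged.
Rule 4 (final vowel raising): /o/ is a mid vowel in word-final position, so it raises to [u]. /suzuovevao/ → suzuovevau.

suzuovevau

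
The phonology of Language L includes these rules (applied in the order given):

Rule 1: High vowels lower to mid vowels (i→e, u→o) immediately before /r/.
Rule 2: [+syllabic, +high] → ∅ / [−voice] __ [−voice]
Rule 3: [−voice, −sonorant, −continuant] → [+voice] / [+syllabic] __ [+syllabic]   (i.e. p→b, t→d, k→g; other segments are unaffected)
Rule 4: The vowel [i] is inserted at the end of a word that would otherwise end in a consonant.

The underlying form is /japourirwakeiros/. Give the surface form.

jaboorerwageerosi

Rule 1 (pre-rhotic lowering): /u/ is a high vowel immediately before /r/, so it lowers to [o]. /i/ is a high vowel immediately before /r/, so it lowers to [e]. /i/ is a high vowel immediately before /r/, so it lowers to [e]. /japourirwakeiros/ → japoorerwakeeros.
Rule 2 (high vowel syncope): no segment meets the environment; /japoorerwakeeros/ is unchanged.
Rule 3 (intervocalic voicing): /p/ is a voiceless stop between vowels /a/ and /o/, so it voices to [b]. /k/ is a voiceless stop between vowels /a/ and /e/, so it voices to [g]. /japoorerwakeeros/ → jaboorerwageeros.
Rule 4 (final i-epenthesis): the form ends in the consonant /s/, so [i] is inserted word-finally. /jaboorerwageeros/ → jaboorerwageerosi.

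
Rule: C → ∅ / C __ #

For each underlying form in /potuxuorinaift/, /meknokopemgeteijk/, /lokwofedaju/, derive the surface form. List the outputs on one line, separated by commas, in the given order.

potuxuorinaif, meknokopemgeteij, lokwofedaju

/potuxuorinaift/: /t/ is the second consonant of a word-final cluster /ft/, so it deletes. → [potuxuorinaif].
/meknokopemgeteijk/: /k/ is the second consonant of a word-final cluster /jk/, so it deletes. → [meknokopemgeteij].
/lokwofedaju/: the rule's environment is not met; surfaces unchanged as [lokwofedaju].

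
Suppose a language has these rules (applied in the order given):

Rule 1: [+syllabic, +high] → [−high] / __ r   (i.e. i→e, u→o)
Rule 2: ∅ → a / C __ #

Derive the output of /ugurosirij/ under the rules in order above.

ugoroserija

Rule 1 (pre-rhotic lowering): /u/ is a high vowel immediately before /r/, so it lowers to [o]. /i/ is a high vowel immediately before /r/, so it lowers to [e]. /ugurosirij/ → ugoroserij.
Rule 2 (final a-epenthesis): the form ends in the consonant /j/, so [a] is inserted word-finally. /ugoroserij/ → ugoroserija.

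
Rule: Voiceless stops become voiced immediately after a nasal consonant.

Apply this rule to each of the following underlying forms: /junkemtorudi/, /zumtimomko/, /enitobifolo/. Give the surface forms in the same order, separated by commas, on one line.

jungemdorudi, zumdimomgo, enitobifolo

/junkemtorudi/: /k/ is a voiceless stop immediately after the nasal /n/, so it voices to [g]. /t/ is a voiceless stop immediately after the nasal /m/, so it voices to [d]. → [jungemdorudi].
/zumtimomko/: /t/ is a voiceless stop immediately after the nasal /m/, so it voices to [d]. /k/ is a voiceless stop immediately after the nasal /m/, so it voices to [g]. → [zumdimomgo].
/enitobifolo/: the rule's environment is not met; surfaces unchanged as [enitobifolo].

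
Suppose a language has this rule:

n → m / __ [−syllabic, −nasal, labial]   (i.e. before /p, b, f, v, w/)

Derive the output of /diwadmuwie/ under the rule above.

diwadmuwie

No segment of /diwadmuwie/ meets the structural description of the rule, so the form surfaces unchanged.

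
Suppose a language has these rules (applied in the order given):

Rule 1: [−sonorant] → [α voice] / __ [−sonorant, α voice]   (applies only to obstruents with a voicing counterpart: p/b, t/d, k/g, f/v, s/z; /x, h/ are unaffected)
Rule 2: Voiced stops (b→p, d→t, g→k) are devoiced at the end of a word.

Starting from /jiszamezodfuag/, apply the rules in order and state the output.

Rule 1 (regressive voicing assimilation): /s/ precedes the voiced obstruent /z/, so it voices to [z] by assimilation. /d/ precedes the voiceless obstruent /f/, so it devoices to [t] by assimilation. /jiszamezodfuag/ → jizzamezotfuag.
Rule 2 (final devoicing): /g/ is a voiced stop in word-final position, so it devoices to [k]. /jizzamezotfuag/ → jizzamezotfuak.

jizzamezotfuak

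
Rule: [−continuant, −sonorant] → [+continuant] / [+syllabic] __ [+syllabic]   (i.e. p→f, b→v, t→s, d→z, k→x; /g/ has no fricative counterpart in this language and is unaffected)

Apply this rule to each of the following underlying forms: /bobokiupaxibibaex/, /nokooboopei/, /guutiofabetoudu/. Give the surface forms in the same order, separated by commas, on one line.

bovoxiufaxivivaex, noxoovoofei, guusiofavesouzu

/bobokiupaxibibaex/: /b/ is a stop between vowels /o/ and /o/, so it spirantizes to the fricative [v]. /k/ is a stop between vowels /o/ and /i/, so it spirantizes to the fricative [x]. /p/ is a stop between vowels /u/ and /a/, so it spirantizes to the fricative [f]. /b/ is a stop between vowels /i/ and /i/, so it spirantizes to the fricative [v]. /b/ is a stop between vowels /i/ and /a/, so it spirantizes to the fricative [v]. → [bovoxiufaxivivaex].
/nokooboopei/: /k/ is a stop between vowels /o/ and /o/, so it spirantizes to the fricative [x]. /b/ is a stop between vowels /o/ and /o/, so it spirantizes to the fricative [v]. /p/ is a stop between vowels /o/ and /e/, so it spirantizes to the fricative [f]. → [noxoovoofei].
/guutiofabetoudu/: /t/ is a stop between vowels /u/ and /i/, so it spirantizes to the fricative [s]. /b/ is a stop between vowels /a/ and /e/, so it spirantizes to the fricative [v]. /t/ is a stop between vowels /e/ and /o/, so it spirantizes to the fricative [s]. /d/ is a stop between vowels /u/ and /u/, so it spirantizes to the fricative [z]. → [guusiofavesouzu].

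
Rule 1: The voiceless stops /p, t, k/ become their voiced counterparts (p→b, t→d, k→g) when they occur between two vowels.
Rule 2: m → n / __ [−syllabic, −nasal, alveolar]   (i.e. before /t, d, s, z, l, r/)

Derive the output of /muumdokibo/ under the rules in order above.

muundogibo

Rule 1 (intervocalic voicing): /k/ is a voiceless stop between vowels /o/ and /i/, so it voices to [g]. /muumdokibo/ → muumdogibo.
Rule 2 (nasal place assimilation): /m/ precedes the alveolar consonant /d/, so it assimilates in place to [n]. /muumdogibo/ → muundogibo.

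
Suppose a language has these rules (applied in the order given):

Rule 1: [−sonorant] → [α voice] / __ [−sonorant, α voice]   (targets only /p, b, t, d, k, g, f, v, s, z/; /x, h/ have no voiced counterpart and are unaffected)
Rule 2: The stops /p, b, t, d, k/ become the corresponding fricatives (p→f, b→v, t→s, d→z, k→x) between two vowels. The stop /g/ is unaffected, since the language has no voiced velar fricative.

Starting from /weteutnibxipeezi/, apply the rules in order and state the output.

Rule 1 (regressive voicing assimilation): /b/ precedes the voiceless obstruent /x/, so it devoices to [p] by assimilation. /weteutnibxipeezi/ → weteutnipxipeezi.
Rule 2 (intervocalic spirantization): /t/ is a stop between vowels /e/ and /e/, so it spirantizes to the fricative [s]. /p/ is a stop between vowels /i/ and /e/, so it spirantizes to the fricative [f]. /weteutnipxipeezi/ → weseutnipxifeezi.

weseutnipxifeezi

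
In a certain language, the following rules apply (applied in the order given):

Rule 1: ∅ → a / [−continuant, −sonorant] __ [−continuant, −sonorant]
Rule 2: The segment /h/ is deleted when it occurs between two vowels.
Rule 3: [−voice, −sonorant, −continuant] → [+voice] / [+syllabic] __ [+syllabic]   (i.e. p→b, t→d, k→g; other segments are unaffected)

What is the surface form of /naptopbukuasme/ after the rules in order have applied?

Rule 1 (stop-cluster a-epenthesis): /p/ and /t/ form a stop–stop cluster, so [a] is inserted between them. /p/ and /b/ form a stop–stop cluster, so [a] is inserted between them. /naptopbukuasme/ → napatopabukuasme.
Rule 2 (intervocalic h-deletion): no segment meets the environment; /napatopabukuasme/ is unchanged.
Rule 3 (intervocalic voicing): /p/ is a voiceless stop between vowels /a/ and /a/, so it voices to [b]. /t/ is a voiceless stop between vowels /a/ and /o/, so it voices to [d]. /p/ is a voiceless stop between vowels /o/ and /a/, so it voices to [b]. /k/ is a voiceless stop between vowels /u/ and /u/, so it voices to [g]. /napatopabukuasme/ → nabadobabuguasme.

nabadobabuguasme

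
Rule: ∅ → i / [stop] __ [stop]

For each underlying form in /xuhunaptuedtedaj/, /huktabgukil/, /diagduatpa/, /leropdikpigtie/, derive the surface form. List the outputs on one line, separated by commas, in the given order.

/xuhunaptuedtedaj/: /p/ and /t/ form a stop–stop cluster, so [i] is inserted between them. /d/ and /t/ form a stop–stop cluster, so [i] is inserted between them. → [xuhunapitueditedaj].
/huktabgukil/: /k/ and /t/ form a stop–stop cluster, so [i] is inserted between them. /b/ and /g/ form a stop–stop cluster, so [i] is inserted between them. → [hukitabigukil].
/diagduatpa/: /g/ and /d/ form a stop–stop cluster, so [i] is inserted between them. /t/ and /p/ form a stop–stop cluster, so [i] is inserted between them. → [diagiduatipa].
/leropdikpigtie/: /p/ and /d/ form a stop–stop cluster, so [i] is inserted between them. /k/ and /p/ form a stop–stop cluster, so [i] is inserted between them. /g/ and /t/ form a stop–stop cluster, so [i] is inserted between them. → [leropidikipigitie].

xuhunapitueditedaj, hukitabigukil, diagiduatipa, leropidikipigitie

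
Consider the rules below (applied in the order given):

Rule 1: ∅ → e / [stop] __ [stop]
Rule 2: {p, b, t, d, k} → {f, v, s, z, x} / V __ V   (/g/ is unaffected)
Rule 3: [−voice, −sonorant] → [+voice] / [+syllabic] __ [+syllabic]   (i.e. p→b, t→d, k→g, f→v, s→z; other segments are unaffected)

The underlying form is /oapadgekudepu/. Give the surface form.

Rule 1 (stop-cluster e-epenthesis): /d/ and /g/ form a stop–stop cluster, so [e] is inserted between them. /oapadgekudepu/ → oapadegekudepu.
Rule 2 (intervocalic spirantization): /p/ is a stop between vowels /a/ and /a/, so it spirantizes to the fricative [f]. /d/ is a stop between vowels /a/ and /e/, so it spirantizes to the fricative [z]. /k/ is a stop between vowels /e/ and /u/, so it spirantizes to the fricative [x]. /d/ is a stop between vowels /u/ and /e/, so it spirantizes to the fricative [z]. /p/ is a stop between vowels /e/ and /u/, so it spirantizes to the fricative [f]. /oapadegekudepu/ → oafazegexuzefu.
Rule 3 (intervocalic voicing): /f/ is a voiceless obstruent between vowels /a/ and /a/, so it voices to [v]. /f/ is a voiceless obstruent between vowels /e/ and /u/, so it voices to [v]. /oafazegexuzefu/ → oavazegexuzevu.

oavazegexuzevu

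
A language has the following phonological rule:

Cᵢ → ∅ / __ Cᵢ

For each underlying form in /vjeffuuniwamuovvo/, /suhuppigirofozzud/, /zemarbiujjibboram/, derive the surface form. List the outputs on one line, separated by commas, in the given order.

vjefuuniwamuovo, suhupigirofozud, zemarbiujiboram

/vjeffuuniwamuovvo/: /ff/ is a geminate; the first /f/ deletes. /vv/ is a geminate; the first /v/ deletes. → [vjefuuniwamuovo].
/suhuppigirofozzud/: /pp/ is a geminate; the first /p/ deletes. /zz/ is a geminate; the first /z/ deletes. → [suhupigirofozud].
/zemarbiujjibboram/: /jj/ is a geminate; the first /j/ deletes. /bb/ is a geminate; the first /b/ deletes. → [zemarbiujiboram].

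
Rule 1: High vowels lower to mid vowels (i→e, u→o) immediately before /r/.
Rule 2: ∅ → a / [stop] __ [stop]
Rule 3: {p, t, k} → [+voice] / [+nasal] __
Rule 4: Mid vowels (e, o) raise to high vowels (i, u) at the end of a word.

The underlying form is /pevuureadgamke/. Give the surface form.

pevuoreadagamgi

Rule 1 (pre-rhotic lowering): /u/ is a high vowel immediately before /r/, so it lowers to [o]. /pevuureadgamke/ → pevuoreadgamke.
Rule 2 (stop-cluster a-epenthesis): /d/ and /g/ form a stop–stop cluster, so [a] is inserted between them. /pevuoreadgamke/ → pevuoreadagamke.
Rule 3 (post-nasal voicing): /k/ is a voiceless stop immediately after the nasal /m/, so it voices to [g]. /pevuoreadagamke/ → pevuoreadagamge.
Rule 4 (final vowel raising): /e/ is a mid vowel in word-final position, so it raises to [i]. /pevuoreadagamge/ → pevuoreadagamgi.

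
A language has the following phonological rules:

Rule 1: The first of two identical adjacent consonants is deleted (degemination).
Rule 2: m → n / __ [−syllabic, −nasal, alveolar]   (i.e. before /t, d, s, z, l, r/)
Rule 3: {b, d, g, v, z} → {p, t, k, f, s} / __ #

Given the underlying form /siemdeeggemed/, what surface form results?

siendeegemet

Rule 1 (degemination): /gg/ is a geminate; the first /g/ deletes. /siemdeeggemed/ → siemdeegemed.
Rule 2 (nasal place assimilation): /m/ precedes the alveolar consonant /d/, so it assimilates in place to [n]. /siemdeegemed/ → siendeegemed.
Rule 3 (final devoicing): /d/ is a voiced obstruent in word-final position, so it devoices to [t]. /siendeegemed/ → siendeegemet.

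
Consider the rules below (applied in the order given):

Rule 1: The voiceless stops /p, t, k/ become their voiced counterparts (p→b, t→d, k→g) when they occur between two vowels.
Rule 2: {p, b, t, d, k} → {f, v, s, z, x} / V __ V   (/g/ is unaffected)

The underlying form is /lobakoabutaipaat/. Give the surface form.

Rule 1 (intervocalic voicing): /k/ is a voiceless stop between vowels /a/ and /o/, so it voices to [g]. /t/ is a voiceless stop between vowels /u/ and /a/, so it voices to [d]. /p/ is a voiceless stop between vowels /i/ and /a/, so it voices to [b]. /lobakoabutaipaat/ → lobagoabudaibaat.
Rule 2 (intervocalic spirantization): /b/ is a stop between vowels /o/ and /a/, so it spirantizes to the fricative [v]. /b/ is a stop between vowels /a/ and /u/, so it spirantizes to the fricative [v]. /d/ is a stop between vowels /u/ and /a/, so it spirantizes to the fricative [z]. /b/ is a stop between vowels /i/ and /a/, so it spirantizes to the fricative [v]. /lobagoabudaibaat/ → lovagoavuzaivaat.

lovagoavuzaivaat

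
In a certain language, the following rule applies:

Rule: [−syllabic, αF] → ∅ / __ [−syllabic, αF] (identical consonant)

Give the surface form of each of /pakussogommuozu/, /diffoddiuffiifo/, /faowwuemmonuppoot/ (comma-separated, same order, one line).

/pakussogommuozu/: /ss/ is a geminate; the first /s/ deletes. /mm/ is a geminate; the first /m/ deletes. → [pakusogomuozu].
/diffoddiuffiifo/: /ff/ is a geminate; the first /f/ deletes. /dd/ is a geminate; the first /d/ deletes. /ff/ is a geminate; the first /f/ deletes. → [difodiufiifo].
/faowwuemmonuppoot/: /ww/ is a geminate; the first /w/ deletes. /mm/ is a geminate; the first /m/ deletes. /pp/ is a geminate; the first /p/ deletes. → [faowuemonupoot].

pakusogomuozu, difodiufiifo, faowuemonupoot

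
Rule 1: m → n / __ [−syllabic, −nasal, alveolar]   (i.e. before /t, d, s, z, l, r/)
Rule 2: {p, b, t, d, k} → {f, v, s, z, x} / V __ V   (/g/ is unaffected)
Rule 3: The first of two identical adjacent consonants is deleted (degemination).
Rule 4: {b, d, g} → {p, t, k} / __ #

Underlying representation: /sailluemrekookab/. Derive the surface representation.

Rule 1 (nasal place assimilation): /m/ precedes the alveolar consonant /r/, so it assimilates in place to [n]. /sailluemrekookab/ → sailluenrekookab.
Rule 2 (intervocalic spirantization): /k/ is a stop between vowels /e/ and /o/, so it spirantizes to the fricative [x]. /k/ is a stop between vowels /o/ and /a/, so it spirantizes to the fricative [x]. /sailluenrekookab/ → sailluenrexooxab.
Rule 3 (degemination): /ll/ is a geminate; the first /l/ deletes. /sailluenrexooxab/ → sailuenrexooxab.
Rule 4 (final devoicing): /b/ is a voiced stop in word-final position, so it devoices to [p]. /sailuenrexooxab/ → sailuenrexooxap.

sailuenrexooxap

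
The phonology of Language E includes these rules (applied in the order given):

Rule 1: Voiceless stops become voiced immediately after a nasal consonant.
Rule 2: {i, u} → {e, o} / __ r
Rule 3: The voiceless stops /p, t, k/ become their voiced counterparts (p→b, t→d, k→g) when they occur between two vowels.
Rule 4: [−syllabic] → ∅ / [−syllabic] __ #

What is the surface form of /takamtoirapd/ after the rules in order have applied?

Rule 1 (post-nasal voicing): /t/ is a voiceless stop immediately after the nasal /m/, so it voices to [d]. /takamtoirapd/ → takamdoirapd.
Rule 2 (pre-rhotic lowering): /i/ is a high vowel immediately before /r/, so it lowers to [e]. /takamdoirapd/ → takamdoerapd.
Rule 3 (intervocalic voicing): /k/ is a voiceless stop between vowels /a/ and /a/, so it voices to [g]. /takamdoerapd/ → tagamdoerapd.
Rule 4 (final cluster simplification): /d/ is the second consonant of a word-final cluster /pd/, so it deletes. /tagamdoerapd/ → tagamdoerap.

tagamdoerap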